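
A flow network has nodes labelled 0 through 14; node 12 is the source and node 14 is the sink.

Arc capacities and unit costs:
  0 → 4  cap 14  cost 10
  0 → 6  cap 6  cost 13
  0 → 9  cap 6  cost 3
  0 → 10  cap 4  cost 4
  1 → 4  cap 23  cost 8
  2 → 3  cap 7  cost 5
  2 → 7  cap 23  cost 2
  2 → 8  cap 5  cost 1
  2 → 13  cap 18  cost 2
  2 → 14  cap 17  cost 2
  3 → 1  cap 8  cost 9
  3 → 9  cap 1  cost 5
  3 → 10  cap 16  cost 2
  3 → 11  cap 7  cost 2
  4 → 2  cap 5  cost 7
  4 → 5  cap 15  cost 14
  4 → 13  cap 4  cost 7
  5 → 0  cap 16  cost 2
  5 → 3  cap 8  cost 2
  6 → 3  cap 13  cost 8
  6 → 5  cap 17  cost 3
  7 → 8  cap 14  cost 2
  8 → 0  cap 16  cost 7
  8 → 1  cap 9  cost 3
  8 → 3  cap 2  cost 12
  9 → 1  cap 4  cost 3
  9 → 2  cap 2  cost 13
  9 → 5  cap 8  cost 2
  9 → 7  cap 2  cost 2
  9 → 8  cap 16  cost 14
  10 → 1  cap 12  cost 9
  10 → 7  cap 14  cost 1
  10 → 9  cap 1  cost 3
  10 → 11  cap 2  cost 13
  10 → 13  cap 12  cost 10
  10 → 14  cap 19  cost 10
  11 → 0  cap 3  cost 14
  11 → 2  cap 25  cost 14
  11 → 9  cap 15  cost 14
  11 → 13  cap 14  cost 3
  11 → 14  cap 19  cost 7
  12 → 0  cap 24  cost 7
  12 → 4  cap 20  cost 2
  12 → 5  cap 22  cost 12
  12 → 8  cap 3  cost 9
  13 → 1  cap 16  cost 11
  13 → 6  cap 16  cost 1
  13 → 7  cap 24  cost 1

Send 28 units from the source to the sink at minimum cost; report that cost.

Minimum cost for 28 units: 682

shortest-cost path #1: 12→4→2→14 push 5 @ unit cost 11 (adds 55)
shortest-cost path #2: 12→0→10→14 push 4 @ unit cost 21 (adds 84)
shortest-cost path #3: 12→5→3→11→14 push 7 @ unit cost 23 (adds 161)
shortest-cost path #4: 12→0→9→2→14 push 2 @ unit cost 25 (adds 50)
shortest-cost path #5: 12→5→3→10→14 push 1 @ unit cost 26 (adds 26)
shortest-cost path #6: 12→4→13→6→3→10→14 push 4 @ unit cost 30 (adds 120)
shortest-cost path #7: 12→8→3→10→14 push 2 @ unit cost 33 (adds 66)
shortest-cost path #8: 12→0→6→3→10→14 push 3 @ unit cost 40 (adds 120)
total cost = 682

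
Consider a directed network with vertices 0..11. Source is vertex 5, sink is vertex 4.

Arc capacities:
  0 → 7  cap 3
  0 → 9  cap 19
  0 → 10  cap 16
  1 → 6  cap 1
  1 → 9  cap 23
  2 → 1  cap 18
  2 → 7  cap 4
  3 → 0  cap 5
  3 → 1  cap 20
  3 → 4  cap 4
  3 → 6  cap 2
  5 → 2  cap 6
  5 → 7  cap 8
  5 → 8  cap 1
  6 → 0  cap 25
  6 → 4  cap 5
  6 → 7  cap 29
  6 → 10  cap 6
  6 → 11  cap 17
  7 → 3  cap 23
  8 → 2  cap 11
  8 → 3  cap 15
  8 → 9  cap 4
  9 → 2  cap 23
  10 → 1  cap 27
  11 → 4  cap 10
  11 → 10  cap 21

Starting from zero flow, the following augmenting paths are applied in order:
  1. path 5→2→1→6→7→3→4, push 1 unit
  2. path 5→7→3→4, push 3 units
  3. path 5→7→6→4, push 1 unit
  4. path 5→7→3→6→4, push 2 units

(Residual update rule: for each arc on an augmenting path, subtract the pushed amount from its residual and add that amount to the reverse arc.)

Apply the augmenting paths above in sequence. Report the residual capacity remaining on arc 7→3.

Residual capacity of (7,3): 17

after path 1 (5→2→1→6→7→3→4, push 1): res(7,3)=22
after path 2 (5→7→3→4, push 3): res(7,3)=19
after path 3 (5→7→6→4, push 1): res(7,3)=19
after path 4 (5→7→3→6→4, push 2): res(7,3)=17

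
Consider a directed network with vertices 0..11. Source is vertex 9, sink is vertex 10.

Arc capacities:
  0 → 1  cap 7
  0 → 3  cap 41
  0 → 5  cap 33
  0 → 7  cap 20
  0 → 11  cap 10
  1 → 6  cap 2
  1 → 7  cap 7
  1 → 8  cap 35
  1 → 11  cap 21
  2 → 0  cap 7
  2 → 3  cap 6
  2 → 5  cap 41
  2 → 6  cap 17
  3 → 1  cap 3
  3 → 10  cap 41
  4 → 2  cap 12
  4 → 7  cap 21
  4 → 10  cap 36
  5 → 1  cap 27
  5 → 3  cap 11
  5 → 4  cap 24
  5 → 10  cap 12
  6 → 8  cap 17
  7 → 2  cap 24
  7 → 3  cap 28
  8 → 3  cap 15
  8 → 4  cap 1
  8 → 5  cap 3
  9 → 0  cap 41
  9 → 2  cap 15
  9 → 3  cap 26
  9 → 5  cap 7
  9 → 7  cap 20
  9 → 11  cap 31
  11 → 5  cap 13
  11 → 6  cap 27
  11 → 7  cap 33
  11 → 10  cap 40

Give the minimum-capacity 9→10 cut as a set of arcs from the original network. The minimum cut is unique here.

Min-cut arcs: {(3,10), (5,4), (5,10), (8,4), (11,10)} (total capacity 118)

augment #1: 9→3→10 push 26
augment #2: 9→5→10 push 7
augment #3: 9→11→10 push 31
augment #4: 9→0→3→10 push 15
augment #5: 9→0→5→10 push 5
augment #6: 9→0→11→10 push 9
augment #7: 9→0→5→4→10 push 12
augment #8: 9→2→5→4→10 push 12
augment #9: 9→2→6→8→4→10 push 1
max flow = 118; residual-reachable set from 9 gives S-side
cut edges (S→T): {(3,10), (5,4), (5,10), (8,4), (11,10)} total cap 118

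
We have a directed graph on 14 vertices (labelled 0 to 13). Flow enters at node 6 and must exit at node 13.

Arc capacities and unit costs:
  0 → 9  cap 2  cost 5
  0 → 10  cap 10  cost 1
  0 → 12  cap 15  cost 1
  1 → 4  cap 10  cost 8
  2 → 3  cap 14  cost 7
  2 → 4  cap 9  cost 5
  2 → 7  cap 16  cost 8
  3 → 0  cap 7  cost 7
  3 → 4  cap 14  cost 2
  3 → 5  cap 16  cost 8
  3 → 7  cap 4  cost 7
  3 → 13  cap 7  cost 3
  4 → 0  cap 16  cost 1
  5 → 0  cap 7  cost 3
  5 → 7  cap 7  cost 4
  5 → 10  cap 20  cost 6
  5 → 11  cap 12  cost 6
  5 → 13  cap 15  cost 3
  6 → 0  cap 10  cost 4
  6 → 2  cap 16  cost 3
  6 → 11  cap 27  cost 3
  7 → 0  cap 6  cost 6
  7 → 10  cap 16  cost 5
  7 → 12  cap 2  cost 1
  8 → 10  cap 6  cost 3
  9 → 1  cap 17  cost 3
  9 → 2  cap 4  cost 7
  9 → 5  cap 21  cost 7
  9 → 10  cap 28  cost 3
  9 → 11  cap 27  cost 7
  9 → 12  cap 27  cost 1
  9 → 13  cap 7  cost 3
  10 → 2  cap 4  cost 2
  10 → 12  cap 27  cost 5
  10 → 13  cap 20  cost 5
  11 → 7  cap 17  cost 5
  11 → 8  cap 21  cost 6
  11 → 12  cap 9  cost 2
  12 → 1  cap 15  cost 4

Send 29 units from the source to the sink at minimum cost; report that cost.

shortest-cost path #1: 6→0→10→13 push 10 @ unit cost 10 (adds 100)
shortest-cost path #2: 6→2→3→13 push 7 @ unit cost 13 (adds 91)
shortest-cost path #3: 6→11→8→10→13 push 6 @ unit cost 17 (adds 102)
shortest-cost path #4: 6→2→4→0→9→13 push 2 @ unit cost 17 (adds 34)
shortest-cost path #5: 6→11→7→10→13 push 4 @ unit cost 18 (adds 72)
total cost = 399

Minimum cost for 29 units: 399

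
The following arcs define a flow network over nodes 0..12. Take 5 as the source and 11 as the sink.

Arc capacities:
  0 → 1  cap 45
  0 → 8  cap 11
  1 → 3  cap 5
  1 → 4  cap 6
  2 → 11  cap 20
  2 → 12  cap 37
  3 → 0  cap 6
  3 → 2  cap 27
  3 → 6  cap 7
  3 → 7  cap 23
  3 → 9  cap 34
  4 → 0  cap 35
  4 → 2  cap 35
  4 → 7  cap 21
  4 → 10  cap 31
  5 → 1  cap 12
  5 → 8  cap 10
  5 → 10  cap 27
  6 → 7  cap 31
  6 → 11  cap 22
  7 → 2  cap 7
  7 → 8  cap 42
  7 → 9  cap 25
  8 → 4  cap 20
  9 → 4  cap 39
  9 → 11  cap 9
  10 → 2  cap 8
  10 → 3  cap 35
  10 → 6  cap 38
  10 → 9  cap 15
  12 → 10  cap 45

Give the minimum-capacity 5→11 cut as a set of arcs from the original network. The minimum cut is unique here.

Min-cut arcs: {(1,3), (1,4), (5,8), (5,10)} (total capacity 48)

augment #1: 5→10→2→11 push 8
augment #2: 5→10→6→11 push 19
augment #3: 5→1→3→2→11 push 5
augment #4: 5→1→4→2→11 push 6
augment #5: 5→8→4→2→11 push 1
augment #6: 5→8→4→7→9→11 push 9
max flow = 48; residual-reachable set from 5 gives S-side
cut edges (S→T): {(1,3), (1,4), (5,8), (5,10)} total cap 48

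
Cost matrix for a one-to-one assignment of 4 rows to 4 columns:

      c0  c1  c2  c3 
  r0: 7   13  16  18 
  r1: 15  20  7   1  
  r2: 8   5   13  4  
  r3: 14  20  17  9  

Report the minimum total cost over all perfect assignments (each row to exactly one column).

optimal assignment: row0→col0 (cost 7), row1→col2 (cost 7), row2→col1 (cost 5), row3→col3 (cost 9)
total = 7 + 7 + 5 + 9 = 28

Minimum assignment cost: 28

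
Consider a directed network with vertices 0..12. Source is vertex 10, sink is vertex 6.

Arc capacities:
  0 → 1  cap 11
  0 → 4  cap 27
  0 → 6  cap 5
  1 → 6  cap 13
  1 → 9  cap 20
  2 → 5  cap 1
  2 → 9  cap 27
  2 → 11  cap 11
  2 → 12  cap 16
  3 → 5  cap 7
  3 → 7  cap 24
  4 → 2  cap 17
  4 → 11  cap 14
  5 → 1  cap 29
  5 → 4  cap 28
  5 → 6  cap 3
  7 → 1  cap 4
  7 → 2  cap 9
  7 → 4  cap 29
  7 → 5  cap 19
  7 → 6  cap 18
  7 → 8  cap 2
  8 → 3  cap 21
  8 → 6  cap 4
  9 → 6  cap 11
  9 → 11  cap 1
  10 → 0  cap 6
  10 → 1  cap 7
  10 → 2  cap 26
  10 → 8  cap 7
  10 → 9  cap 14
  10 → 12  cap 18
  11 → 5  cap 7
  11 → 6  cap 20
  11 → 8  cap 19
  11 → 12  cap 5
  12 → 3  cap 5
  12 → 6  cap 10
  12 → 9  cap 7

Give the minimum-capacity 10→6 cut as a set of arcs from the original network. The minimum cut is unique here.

Min-cut arcs: {(2,5), (2,11), (9,6), (9,11), (10,0), (10,1), (10,8), (12,3), (12,6)} (total capacity 59)

augment #1: 10→0→6 push 5
augment #2: 10→1→6 push 7
augment #3: 10→8→6 push 4
augment #4: 10→9→6 push 11
augment #5: 10→12→6 push 10
augment #6: 10→0→1→6 push 1
augment #7: 10→2→5→6 push 1
augment #8: 10→2→11→6 push 11
augment #9: 10→9→11→6 push 1
augment #10: 10→8→3→5→6 push 2
augment #11: 10→8→3→7→6 push 1
augment #12: 10→12→3→7→6 push 5
max flow = 59; residual-reachable set from 10 gives S-side
cut edges (S→T): {(2,5), (2,11), (9,6), (9,11), (10,0), (10,1), (10,8), (12,3), (12,6)} total cap 59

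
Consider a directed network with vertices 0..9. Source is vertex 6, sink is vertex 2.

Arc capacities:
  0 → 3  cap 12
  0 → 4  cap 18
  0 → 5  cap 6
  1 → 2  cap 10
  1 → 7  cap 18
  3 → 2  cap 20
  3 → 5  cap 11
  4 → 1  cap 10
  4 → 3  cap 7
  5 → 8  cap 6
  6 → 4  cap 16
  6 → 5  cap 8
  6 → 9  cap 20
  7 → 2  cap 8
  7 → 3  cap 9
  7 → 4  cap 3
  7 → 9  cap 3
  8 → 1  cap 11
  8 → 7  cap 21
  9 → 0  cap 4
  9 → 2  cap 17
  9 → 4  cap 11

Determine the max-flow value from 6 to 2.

Maximum flow value: 42

augment #1: 6→9→2 bottleneck 17, total now 17
augment #2: 6→4→1→2 bottleneck 10, total now 27
augment #3: 6→4→3→2 bottleneck 6, total now 33
augment #4: 6→5→8→7→2 bottleneck 6, total now 39
augment #5: 6→9→0→3→2 bottleneck 3, total now 42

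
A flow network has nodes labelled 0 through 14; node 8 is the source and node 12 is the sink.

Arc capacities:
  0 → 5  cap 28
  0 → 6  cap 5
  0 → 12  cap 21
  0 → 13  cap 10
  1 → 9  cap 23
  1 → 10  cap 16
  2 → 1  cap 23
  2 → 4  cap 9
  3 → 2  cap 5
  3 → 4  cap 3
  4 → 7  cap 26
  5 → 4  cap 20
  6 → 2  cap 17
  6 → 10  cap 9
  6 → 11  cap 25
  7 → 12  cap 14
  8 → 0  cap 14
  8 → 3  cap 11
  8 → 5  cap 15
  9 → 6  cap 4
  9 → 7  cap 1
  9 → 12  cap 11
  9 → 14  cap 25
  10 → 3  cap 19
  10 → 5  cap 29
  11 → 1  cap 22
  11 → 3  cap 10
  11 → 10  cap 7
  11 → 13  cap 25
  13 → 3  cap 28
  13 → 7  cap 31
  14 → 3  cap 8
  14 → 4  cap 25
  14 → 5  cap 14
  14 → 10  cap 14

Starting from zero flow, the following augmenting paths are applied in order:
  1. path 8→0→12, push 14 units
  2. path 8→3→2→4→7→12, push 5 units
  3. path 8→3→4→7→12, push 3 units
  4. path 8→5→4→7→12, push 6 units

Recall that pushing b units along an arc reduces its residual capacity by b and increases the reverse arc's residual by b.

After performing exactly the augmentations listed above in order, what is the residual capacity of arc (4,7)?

after path 1 (8→0→12, push 14): res(4,7)=26
after path 2 (8→3→2→4→7→12, push 5): res(4,7)=21
after path 3 (8→3→4→7→12, push 3): res(4,7)=18
after path 4 (8→5→4→7→12, push 6): res(4,7)=12

Residual capacity of (4,7): 12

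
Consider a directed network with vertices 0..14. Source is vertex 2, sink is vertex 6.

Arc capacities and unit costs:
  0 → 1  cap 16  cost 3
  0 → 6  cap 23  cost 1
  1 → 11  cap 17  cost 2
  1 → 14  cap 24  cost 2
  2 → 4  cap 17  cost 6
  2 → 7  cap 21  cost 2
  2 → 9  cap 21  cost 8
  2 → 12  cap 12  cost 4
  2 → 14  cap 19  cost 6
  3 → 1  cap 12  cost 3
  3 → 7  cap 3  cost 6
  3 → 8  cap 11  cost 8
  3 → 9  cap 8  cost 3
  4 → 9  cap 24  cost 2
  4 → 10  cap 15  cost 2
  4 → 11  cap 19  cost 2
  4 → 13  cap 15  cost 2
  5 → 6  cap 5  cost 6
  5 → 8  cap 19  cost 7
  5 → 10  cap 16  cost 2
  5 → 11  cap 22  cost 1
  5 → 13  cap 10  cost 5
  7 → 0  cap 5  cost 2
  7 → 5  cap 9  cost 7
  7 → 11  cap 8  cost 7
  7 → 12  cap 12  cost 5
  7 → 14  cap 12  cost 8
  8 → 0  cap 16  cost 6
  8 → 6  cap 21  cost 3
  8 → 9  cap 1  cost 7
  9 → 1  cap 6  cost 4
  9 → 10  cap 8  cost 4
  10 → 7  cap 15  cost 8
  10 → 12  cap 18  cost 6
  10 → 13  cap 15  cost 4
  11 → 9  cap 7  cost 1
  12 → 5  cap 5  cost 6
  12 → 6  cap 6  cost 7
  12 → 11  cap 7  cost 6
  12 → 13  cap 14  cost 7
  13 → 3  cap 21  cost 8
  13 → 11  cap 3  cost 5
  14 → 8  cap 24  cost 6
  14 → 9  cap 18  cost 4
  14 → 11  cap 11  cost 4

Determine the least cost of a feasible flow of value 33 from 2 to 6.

Minimum cost for 33 units: 421

shortest-cost path #1: 2→7→0→6 push 5 @ unit cost 5 (adds 25)
shortest-cost path #2: 2→12→6 push 6 @ unit cost 11 (adds 66)
shortest-cost path #3: 2→7→5→6 push 5 @ unit cost 15 (adds 75)
shortest-cost path #4: 2→14→8→6 push 17 @ unit cost 15 (adds 255)
total cost = 421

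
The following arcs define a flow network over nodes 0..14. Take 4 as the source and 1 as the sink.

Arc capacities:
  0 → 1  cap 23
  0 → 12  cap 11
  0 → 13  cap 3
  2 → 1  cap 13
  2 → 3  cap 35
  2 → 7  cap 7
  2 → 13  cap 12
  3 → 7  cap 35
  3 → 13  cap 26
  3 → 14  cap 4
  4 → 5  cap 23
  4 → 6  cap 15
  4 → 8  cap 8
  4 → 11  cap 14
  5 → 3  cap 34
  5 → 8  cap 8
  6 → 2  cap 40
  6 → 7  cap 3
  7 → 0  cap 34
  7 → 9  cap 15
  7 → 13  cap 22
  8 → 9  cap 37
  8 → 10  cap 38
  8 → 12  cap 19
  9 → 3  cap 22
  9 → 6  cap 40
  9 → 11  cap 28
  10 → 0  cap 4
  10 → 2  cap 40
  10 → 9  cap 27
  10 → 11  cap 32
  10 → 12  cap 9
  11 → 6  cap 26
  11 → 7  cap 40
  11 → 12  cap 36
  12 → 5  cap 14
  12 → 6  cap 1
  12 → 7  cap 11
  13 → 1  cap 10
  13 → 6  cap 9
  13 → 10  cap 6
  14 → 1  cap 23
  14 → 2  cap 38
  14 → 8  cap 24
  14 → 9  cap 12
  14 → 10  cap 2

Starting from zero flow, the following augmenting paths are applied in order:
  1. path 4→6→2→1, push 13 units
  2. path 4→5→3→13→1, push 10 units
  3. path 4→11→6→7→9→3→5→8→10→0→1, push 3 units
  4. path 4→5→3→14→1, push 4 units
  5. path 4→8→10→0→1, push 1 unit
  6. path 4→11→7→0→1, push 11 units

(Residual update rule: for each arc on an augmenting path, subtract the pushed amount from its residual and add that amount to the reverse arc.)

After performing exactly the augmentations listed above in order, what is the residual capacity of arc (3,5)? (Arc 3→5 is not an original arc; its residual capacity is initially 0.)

after path 1 (4→6→2→1, push 13): res(3,5)=0
after path 2 (4→5→3→13→1, push 10): res(3,5)=10
after path 3 (4→11→6→7→9→3→5→8→10→0→1, push 3): res(3,5)=7
after path 4 (4→5→3→14→1, push 4): res(3,5)=11
after path 5 (4→8→10→0→1, push 1): res(3,5)=11
after path 6 (4→11→7→0→1, push 11): res(3,5)=11

Residual capacity of (3,5): 11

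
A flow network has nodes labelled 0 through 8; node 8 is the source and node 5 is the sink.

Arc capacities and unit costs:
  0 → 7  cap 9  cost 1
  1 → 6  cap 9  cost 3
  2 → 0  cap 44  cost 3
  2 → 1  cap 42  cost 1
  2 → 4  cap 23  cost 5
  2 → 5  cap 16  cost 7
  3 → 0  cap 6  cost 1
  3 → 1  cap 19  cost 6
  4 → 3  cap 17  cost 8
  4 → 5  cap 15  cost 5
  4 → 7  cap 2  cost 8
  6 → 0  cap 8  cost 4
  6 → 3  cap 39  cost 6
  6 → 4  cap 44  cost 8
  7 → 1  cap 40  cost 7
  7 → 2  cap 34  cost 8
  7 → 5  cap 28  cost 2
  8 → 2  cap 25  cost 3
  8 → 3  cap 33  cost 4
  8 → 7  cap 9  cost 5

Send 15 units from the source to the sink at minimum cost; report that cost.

shortest-cost path #1: 8→7→5 push 9 @ unit cost 7 (adds 63)
shortest-cost path #2: 8→3→0→7→5 push 6 @ unit cost 8 (adds 48)
total cost = 111

Minimum cost for 15 units: 111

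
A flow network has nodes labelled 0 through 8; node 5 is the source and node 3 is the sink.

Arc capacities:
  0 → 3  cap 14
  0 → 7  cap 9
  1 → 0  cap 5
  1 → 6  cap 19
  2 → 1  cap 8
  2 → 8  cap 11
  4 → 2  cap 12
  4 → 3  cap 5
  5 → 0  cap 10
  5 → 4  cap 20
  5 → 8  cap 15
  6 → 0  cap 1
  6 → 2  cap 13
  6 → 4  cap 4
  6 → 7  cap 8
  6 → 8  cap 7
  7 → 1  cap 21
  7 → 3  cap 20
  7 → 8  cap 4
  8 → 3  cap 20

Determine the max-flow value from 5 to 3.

Maximum flow value: 42

augment #1: 5→0→3 bottleneck 10, total now 10
augment #2: 5→4→3 bottleneck 5, total now 15
augment #3: 5→8→3 bottleneck 15, total now 30
augment #4: 5→4→2→8→3 bottleneck 5, total now 35
augment #5: 5→4→2→1→0→3 bottleneck 4, total now 39
augment #6: 5→4→2→1→0→7→3 bottleneck 1, total now 40
augment #7: 5→4→2→1→6→7→3 bottleneck 2, total now 42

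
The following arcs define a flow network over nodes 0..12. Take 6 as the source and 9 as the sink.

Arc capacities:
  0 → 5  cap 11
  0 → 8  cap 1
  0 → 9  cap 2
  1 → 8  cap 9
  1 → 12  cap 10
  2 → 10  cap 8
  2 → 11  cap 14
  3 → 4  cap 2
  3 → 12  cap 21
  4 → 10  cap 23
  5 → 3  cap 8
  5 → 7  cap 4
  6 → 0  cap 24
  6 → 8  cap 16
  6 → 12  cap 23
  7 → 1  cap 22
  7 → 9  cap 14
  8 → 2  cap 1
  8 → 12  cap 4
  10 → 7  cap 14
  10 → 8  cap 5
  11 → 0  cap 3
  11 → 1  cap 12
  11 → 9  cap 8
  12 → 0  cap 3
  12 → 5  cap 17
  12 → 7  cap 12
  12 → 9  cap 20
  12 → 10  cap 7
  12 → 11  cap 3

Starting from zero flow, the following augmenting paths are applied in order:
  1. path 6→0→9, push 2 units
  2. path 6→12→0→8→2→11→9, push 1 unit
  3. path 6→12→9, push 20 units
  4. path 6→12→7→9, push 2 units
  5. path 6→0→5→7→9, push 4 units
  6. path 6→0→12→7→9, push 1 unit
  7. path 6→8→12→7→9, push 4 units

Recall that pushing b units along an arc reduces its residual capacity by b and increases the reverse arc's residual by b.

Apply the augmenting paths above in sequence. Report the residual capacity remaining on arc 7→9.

after path 1 (6→0→9, push 2): res(7,9)=14
after path 2 (6→12→0→8→2→11→9, push 1): res(7,9)=14
after path 3 (6→12→9, push 20): res(7,9)=14
after path 4 (6→12→7→9, push 2): res(7,9)=12
after path 5 (6→0→5→7→9, push 4): res(7,9)=8
after path 6 (6→0→12→7→9, push 1): res(7,9)=7
after path 7 (6→8→12→7→9, push 4): res(7,9)=3

Residual capacity of (7,9): 3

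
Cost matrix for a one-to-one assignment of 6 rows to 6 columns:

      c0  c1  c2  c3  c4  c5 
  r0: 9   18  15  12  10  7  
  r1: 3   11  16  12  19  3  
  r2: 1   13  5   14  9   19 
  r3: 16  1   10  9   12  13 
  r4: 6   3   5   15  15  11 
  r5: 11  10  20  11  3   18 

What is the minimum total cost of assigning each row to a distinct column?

Minimum assignment cost: 25

optimal assignment: row0→col3 (cost 12), row1→col5 (cost 3), row2→col0 (cost 1), row3→col1 (cost 1), row4→col2 (cost 5), row5→col4 (cost 3)
total = 12 + 3 + 1 + 1 + 5 + 3 = 25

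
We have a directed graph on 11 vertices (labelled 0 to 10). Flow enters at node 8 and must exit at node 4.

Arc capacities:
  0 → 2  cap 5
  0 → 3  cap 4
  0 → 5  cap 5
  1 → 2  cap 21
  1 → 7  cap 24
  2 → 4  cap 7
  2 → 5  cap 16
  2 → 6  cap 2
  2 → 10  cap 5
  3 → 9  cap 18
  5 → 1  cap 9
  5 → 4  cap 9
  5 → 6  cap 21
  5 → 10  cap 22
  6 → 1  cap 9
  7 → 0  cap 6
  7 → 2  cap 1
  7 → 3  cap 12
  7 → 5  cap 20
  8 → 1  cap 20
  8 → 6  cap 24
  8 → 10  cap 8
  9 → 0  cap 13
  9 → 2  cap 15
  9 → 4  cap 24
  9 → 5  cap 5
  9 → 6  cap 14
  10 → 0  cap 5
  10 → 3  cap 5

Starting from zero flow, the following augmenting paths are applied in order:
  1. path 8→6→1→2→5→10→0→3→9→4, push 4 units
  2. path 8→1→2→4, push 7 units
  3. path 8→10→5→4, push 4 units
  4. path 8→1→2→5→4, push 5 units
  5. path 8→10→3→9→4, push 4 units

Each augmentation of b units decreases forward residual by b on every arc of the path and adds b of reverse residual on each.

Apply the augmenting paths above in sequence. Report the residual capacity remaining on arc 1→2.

Residual capacity of (1,2): 5

after path 1 (8→6→1→2→5→10→0→3→9→4, push 4): res(1,2)=17
after path 2 (8→1→2→4, push 7): res(1,2)=10
after path 3 (8→10→5→4, push 4): res(1,2)=10
after path 4 (8→1→2→5→4, push 5): res(1,2)=5
after path 5 (8→10→3→9→4, push 4): res(1,2)=5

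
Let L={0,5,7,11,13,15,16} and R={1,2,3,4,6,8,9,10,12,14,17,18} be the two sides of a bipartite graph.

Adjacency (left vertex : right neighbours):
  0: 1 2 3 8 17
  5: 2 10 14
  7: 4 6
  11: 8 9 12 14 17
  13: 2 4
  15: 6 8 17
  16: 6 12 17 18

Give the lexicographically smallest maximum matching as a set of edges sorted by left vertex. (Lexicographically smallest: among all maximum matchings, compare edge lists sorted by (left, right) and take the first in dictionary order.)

|M| = 7 (so the lex-smallest maximum matching has 7 edges)
process left vertices in ascending order; for each, take the smallest-labelled available neighbour that still permits 7 edges overall, or leave it unmatched if none does
lex-smallest matching: {0-1, 5-2, 7-6, 11-8, 13-4, 15-17, 16-12}

Lex-smallest maximum matching: {(0,1), (5,2), (7,6), (11,8), (13,4), (15,17), (16,12)}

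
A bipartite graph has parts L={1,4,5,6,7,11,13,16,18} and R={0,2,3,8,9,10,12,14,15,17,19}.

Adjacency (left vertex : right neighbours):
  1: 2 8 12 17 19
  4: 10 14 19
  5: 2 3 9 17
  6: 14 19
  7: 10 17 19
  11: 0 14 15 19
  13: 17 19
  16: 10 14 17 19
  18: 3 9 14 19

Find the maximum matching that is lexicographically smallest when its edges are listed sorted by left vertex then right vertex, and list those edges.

Lex-smallest maximum matching: {(1,2), (4,10), (5,3), (6,14), (7,17), (11,0), (13,19), (18,9)}

|M| = 8 (so the lex-smallest maximum matching has 8 edges)
process left vertices in ascending order; for each, take the smallest-labelled available neighbour that still permits 8 edges overall, or leave it unmatched if none does
lex-smallest matching: {1-2, 4-10, 5-3, 6-14, 7-17, 11-0, 13-19, 18-9}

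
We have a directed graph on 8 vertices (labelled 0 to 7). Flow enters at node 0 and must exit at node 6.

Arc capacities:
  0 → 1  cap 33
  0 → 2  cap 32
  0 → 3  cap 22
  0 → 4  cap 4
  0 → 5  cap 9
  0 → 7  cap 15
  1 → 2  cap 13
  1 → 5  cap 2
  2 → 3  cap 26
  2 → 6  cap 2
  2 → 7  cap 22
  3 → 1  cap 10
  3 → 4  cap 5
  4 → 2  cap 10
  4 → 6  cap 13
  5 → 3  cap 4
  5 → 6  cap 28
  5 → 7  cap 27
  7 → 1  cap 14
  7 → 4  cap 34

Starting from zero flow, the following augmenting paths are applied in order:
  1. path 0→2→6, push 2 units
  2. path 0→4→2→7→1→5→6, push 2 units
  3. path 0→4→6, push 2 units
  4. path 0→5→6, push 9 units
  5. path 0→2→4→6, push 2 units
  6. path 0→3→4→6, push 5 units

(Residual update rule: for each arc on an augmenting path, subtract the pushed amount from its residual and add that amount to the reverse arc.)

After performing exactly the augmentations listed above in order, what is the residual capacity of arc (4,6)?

after path 1 (0→2→6, push 2): res(4,6)=13
after path 2 (0→4→2→7→1→5→6, push 2): res(4,6)=13
after path 3 (0→4→6, push 2): res(4,6)=11
after path 4 (0→5→6, push 9): res(4,6)=11
after path 5 (0→2→4→6, push 2): res(4,6)=9
after path 6 (0→3→4→6, push 5): res(4,6)=4

Residual capacity of (4,6): 4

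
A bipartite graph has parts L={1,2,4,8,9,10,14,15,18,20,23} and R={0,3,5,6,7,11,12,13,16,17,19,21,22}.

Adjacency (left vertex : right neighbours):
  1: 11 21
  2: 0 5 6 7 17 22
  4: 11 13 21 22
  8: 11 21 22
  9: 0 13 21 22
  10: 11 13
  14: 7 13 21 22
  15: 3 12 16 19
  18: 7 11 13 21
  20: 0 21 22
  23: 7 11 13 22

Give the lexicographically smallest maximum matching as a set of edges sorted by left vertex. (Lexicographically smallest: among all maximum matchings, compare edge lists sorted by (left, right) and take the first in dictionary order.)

Lex-smallest maximum matching: {(1,11), (2,5), (4,13), (8,21), (9,0), (14,7), (15,3), (20,22)}

|M| = 8 (so the lex-smallest maximum matching has 8 edges)
process left vertices in ascending order; for each, take the smallest-labelled available neighbour that still permits 8 edges overall, or leave it unmatched if none does
lex-smallest matching: {1-11, 2-5, 4-13, 8-21, 9-0, 14-7, 15-3, 20-22}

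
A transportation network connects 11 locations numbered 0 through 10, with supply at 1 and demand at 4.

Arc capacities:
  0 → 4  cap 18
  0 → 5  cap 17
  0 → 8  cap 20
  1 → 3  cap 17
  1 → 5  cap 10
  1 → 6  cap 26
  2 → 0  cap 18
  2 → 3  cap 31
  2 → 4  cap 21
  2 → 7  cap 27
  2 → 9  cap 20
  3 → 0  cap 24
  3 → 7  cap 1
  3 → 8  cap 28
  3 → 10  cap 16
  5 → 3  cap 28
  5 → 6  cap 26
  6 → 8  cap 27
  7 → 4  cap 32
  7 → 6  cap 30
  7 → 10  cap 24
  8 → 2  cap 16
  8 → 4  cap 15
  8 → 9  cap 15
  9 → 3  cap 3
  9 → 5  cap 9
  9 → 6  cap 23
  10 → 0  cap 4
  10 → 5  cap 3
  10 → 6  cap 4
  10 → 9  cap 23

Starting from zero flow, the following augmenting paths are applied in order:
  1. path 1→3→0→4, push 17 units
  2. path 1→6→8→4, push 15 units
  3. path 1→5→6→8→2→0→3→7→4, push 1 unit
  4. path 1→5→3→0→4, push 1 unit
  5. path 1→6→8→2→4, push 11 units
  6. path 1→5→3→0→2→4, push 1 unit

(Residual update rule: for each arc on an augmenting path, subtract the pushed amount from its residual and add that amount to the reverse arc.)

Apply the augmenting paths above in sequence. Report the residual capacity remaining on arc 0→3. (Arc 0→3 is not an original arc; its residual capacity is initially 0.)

Residual capacity of (0,3): 18

after path 1 (1→3→0→4, push 17): res(0,3)=17
after path 2 (1→6→8→4, push 15): res(0,3)=17
after path 3 (1→5→6→8→2→0→3→7→4, push 1): res(0,3)=16
after path 4 (1→5→3→0→4, push 1): res(0,3)=17
after path 5 (1→6→8→2→4, push 11): res(0,3)=17
after path 6 (1→5→3→0→2→4, push 1): res(0,3)=18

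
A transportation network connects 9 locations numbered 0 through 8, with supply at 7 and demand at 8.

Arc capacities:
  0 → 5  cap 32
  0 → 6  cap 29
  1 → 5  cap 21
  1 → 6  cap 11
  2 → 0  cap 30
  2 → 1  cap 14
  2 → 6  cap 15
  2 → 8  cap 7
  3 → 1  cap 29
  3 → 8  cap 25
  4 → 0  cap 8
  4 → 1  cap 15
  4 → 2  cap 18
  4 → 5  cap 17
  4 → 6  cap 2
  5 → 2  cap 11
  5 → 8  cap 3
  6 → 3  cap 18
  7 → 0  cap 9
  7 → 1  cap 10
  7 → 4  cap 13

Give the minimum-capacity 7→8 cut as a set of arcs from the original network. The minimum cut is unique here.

augment #1: 7→0→5→8 push 3
augment #2: 7→4→2→8 push 7
augment #3: 7→0→6→3→8 push 6
augment #4: 7→1→6→3→8 push 10
augment #5: 7→4→6→3→8 push 2
max flow = 28; residual-reachable set from 7 gives S-side
cut edges (S→T): {(2,8), (5,8), (6,3)} total cap 28

Min-cut arcs: {(2,8), (5,8), (6,3)} (total capacity 28)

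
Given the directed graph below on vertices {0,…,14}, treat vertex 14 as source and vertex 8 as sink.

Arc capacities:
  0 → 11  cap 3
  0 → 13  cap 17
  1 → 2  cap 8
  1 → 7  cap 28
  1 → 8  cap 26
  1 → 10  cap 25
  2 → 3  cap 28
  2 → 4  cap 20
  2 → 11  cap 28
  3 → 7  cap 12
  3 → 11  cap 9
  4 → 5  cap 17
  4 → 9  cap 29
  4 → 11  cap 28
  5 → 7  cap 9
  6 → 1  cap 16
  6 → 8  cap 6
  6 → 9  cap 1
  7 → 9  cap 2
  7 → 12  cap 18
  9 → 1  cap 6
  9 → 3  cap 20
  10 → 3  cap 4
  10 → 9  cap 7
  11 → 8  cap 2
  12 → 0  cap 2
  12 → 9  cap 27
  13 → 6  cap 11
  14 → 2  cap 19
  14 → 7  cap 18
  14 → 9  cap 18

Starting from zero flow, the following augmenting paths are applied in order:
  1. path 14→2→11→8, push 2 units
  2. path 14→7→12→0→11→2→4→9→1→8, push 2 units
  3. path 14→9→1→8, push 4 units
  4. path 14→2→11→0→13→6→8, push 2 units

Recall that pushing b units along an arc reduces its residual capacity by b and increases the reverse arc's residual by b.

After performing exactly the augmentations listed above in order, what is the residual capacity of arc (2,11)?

after path 1 (14→2→11→8, push 2): res(2,11)=26
after path 2 (14→7→12→0→11→2→4→9→1→8, push 2): res(2,11)=28
after path 3 (14→9→1→8, push 4): res(2,11)=28
after path 4 (14→2→11→0→13→6→8, push 2): res(2,11)=26

Residual capacity of (2,11): 26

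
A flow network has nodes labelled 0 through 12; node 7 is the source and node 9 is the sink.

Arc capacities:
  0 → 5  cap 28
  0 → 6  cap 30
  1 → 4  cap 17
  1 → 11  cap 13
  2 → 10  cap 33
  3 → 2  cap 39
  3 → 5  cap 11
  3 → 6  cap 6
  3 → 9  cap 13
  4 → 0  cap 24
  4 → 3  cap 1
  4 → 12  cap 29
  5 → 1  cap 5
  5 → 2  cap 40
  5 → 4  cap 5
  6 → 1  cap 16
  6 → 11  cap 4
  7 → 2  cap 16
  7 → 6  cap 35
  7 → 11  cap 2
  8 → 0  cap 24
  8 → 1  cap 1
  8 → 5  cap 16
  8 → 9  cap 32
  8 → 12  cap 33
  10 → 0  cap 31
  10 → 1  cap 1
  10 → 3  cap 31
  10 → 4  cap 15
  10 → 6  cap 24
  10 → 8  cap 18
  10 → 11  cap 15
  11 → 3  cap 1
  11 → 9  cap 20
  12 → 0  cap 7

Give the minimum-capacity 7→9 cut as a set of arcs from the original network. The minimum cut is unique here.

augment #1: 7→11→9 push 2
augment #2: 7→6→11→9 push 4
augment #3: 7→2→10→3→9 push 13
augment #4: 7→2→10→8→9 push 3
augment #5: 7→6→1→11→9 push 13
augment #6: 7→6→1→4→3→10→8→9 push 1
augment #7: 7→6→1→4→0→5→2→10→8→9 push 2
max flow = 38; residual-reachable set from 7 gives S-side
cut edges (S→T): {(6,1), (6,11), (7,2), (7,11)} total cap 38

Min-cut arcs: {(6,1), (6,11), (7,2), (7,11)} (total capacity 38)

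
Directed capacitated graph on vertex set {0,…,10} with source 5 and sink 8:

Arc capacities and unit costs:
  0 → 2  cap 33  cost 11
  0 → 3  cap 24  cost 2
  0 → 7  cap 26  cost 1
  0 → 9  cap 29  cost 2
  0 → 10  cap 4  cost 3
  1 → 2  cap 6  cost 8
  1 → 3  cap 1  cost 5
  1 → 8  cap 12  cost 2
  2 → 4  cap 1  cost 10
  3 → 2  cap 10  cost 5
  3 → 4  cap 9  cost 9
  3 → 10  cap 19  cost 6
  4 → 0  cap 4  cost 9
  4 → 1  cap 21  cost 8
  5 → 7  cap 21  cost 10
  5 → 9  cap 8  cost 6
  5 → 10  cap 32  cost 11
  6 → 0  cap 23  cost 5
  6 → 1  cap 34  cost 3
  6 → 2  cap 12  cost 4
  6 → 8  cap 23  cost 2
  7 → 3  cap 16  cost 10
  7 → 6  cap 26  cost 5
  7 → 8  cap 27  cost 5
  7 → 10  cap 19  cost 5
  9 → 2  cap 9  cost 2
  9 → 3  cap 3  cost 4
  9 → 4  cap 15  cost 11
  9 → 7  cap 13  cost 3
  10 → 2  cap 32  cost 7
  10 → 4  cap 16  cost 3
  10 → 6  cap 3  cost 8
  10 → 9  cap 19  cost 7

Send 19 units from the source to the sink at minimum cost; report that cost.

Minimum cost for 19 units: 277

shortest-cost path #1: 5→9→7→8 push 8 @ unit cost 14 (adds 112)
shortest-cost path #2: 5→7→8 push 11 @ unit cost 15 (adds 165)
total cost = 277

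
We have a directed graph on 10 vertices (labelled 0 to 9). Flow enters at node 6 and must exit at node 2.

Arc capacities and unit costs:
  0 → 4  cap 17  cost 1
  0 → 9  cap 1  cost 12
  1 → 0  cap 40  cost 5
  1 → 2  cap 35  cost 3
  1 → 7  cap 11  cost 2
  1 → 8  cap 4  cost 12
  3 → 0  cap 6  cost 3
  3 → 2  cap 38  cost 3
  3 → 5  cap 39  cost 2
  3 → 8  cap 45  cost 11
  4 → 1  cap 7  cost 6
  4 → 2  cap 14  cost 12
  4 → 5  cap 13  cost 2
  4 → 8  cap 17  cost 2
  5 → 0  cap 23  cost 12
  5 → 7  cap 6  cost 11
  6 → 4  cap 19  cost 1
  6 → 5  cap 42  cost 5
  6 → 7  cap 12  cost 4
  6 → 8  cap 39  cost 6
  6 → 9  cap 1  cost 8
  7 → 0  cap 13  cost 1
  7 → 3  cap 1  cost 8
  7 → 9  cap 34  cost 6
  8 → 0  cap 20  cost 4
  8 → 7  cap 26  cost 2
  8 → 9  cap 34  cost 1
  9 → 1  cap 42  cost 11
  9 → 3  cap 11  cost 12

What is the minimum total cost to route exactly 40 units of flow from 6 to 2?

shortest-cost path #1: 6→4→1→2 push 7 @ unit cost 10 (adds 70)
shortest-cost path #2: 6→4→2 push 12 @ unit cost 13 (adds 156)
shortest-cost path #3: 6→7→3→2 push 1 @ unit cost 15 (adds 15)
shortest-cost path #4: 6→7→0→4→2 push 2 @ unit cost 18 (adds 36)
shortest-cost path #5: 6→8→9→1→2 push 18 @ unit cost 21 (adds 378)
total cost = 655

Minimum cost for 40 units: 655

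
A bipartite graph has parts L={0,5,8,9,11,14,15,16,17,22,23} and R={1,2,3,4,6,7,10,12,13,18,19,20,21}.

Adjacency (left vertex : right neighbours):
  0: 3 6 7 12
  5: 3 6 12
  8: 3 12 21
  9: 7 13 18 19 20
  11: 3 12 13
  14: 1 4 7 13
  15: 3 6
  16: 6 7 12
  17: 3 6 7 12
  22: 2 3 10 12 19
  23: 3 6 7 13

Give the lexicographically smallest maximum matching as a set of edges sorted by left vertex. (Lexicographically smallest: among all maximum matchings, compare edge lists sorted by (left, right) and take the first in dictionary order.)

Lex-smallest maximum matching: {(0,3), (5,6), (8,21), (9,18), (11,12), (14,1), (16,7), (22,2), (23,13)}

|M| = 9 (so the lex-smallest maximum matching has 9 edges)
process left vertices in ascending order; for each, take the smallest-labelled available neighbour that still permits 9 edges overall, or leave it unmatched if none does
lex-smallest matching: {0-3, 5-6, 8-21, 9-18, 11-12, 14-1, 16-7, 22-2, 23-13}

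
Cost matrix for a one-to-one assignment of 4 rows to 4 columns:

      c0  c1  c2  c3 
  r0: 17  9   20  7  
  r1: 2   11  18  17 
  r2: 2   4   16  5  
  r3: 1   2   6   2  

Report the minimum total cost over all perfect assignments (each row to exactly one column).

Minimum assignment cost: 19

optimal assignment: row0→col3 (cost 7), row1→col0 (cost 2), row2→col1 (cost 4), row3→col2 (cost 6)
total = 7 + 2 + 4 + 6 = 19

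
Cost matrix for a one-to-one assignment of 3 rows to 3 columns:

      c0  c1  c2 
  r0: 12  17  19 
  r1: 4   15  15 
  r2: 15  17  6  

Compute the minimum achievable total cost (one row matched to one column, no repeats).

Minimum assignment cost: 27

optimal assignment: row0→col1 (cost 17), row1→col0 (cost 4), row2→col2 (cost 6)
total = 17 + 4 + 6 = 27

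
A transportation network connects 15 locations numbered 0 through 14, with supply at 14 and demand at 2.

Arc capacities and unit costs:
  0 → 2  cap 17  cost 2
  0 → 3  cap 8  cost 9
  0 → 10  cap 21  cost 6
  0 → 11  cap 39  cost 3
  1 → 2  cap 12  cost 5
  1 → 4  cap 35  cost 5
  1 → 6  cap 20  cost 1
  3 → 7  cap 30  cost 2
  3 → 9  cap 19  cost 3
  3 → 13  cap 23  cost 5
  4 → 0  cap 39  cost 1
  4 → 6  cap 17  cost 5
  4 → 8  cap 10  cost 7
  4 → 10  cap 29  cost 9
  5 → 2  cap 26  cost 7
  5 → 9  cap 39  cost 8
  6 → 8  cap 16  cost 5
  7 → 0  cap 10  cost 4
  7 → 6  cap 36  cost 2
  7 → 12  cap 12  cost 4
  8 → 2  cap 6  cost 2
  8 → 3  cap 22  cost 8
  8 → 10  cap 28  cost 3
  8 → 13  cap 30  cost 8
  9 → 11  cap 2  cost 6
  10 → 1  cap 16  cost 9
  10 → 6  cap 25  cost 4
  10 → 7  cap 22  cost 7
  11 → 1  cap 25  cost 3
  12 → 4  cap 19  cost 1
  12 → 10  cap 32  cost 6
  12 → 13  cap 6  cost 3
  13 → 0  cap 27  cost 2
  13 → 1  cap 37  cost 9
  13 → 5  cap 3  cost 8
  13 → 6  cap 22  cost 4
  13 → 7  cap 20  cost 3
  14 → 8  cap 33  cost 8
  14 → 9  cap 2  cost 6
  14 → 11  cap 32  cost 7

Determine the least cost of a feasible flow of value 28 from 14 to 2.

shortest-cost path #1: 14→8→2 push 6 @ unit cost 10 (adds 60)
shortest-cost path #2: 14→11→1→2 push 12 @ unit cost 15 (adds 180)
shortest-cost path #3: 14→11→1→4→0→2 push 10 @ unit cost 18 (adds 180)
total cost = 420

Minimum cost for 28 units: 420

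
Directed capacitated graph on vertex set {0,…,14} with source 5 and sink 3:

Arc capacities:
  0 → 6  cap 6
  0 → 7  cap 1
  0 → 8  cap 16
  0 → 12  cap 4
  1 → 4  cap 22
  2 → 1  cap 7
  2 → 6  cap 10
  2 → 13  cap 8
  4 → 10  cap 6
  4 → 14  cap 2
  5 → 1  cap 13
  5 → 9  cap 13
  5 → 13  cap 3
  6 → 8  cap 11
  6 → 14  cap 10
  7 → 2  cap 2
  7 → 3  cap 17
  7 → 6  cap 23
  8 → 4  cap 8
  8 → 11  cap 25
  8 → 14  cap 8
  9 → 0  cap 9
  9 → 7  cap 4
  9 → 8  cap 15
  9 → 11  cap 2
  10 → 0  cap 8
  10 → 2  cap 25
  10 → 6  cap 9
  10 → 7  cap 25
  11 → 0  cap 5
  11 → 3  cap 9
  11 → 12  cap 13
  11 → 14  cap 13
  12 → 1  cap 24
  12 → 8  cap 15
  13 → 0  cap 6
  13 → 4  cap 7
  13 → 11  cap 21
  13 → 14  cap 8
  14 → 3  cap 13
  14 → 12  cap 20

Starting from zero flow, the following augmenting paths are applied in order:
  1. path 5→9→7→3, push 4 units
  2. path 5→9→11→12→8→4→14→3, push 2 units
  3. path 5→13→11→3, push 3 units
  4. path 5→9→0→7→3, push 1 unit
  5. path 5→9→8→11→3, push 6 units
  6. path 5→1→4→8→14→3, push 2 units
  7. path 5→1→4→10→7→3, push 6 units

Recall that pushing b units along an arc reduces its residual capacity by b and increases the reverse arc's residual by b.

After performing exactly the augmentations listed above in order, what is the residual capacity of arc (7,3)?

after path 1 (5→9→7→3, push 4): res(7,3)=13
after path 2 (5→9→11→12→8→4→14→3, push 2): res(7,3)=13
after path 3 (5→13→11→3, push 3): res(7,3)=13
after path 4 (5→9→0→7→3, push 1): res(7,3)=12
after path 5 (5→9→8→11→3, push 6): res(7,3)=12
after path 6 (5→1→4→8→14→3, push 2): res(7,3)=12
after path 7 (5→1→4→10→7→3, push 6): res(7,3)=6

Residual capacity of (7,3): 6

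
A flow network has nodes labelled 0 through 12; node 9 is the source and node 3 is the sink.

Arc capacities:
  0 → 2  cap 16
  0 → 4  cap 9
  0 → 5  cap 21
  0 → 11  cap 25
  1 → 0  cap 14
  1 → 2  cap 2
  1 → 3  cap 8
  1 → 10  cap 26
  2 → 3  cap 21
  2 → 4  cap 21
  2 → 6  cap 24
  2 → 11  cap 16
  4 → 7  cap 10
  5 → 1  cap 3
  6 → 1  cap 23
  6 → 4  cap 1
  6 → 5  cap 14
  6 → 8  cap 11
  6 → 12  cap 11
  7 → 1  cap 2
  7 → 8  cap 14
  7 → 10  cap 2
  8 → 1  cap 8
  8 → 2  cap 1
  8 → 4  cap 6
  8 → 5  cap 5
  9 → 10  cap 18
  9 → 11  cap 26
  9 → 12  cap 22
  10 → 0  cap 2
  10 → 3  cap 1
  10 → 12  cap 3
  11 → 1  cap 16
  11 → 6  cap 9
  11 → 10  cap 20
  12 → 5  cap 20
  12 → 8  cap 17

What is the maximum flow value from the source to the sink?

Maximum flow value: 28

augment #1: 9→10→3 bottleneck 1, total now 1
augment #2: 9→11→1→3 bottleneck 8, total now 9
augment #3: 9→10→0→2→3 bottleneck 2, total now 11
augment #4: 9→11→1→2→3 bottleneck 2, total now 13
augment #5: 9→12→8→2→3 bottleneck 1, total now 14
augment #6: 9→11→1→0→2→3 bottleneck 6, total now 20
augment #7: 9→11→6→1→0→2→3 bottleneck 8, total now 28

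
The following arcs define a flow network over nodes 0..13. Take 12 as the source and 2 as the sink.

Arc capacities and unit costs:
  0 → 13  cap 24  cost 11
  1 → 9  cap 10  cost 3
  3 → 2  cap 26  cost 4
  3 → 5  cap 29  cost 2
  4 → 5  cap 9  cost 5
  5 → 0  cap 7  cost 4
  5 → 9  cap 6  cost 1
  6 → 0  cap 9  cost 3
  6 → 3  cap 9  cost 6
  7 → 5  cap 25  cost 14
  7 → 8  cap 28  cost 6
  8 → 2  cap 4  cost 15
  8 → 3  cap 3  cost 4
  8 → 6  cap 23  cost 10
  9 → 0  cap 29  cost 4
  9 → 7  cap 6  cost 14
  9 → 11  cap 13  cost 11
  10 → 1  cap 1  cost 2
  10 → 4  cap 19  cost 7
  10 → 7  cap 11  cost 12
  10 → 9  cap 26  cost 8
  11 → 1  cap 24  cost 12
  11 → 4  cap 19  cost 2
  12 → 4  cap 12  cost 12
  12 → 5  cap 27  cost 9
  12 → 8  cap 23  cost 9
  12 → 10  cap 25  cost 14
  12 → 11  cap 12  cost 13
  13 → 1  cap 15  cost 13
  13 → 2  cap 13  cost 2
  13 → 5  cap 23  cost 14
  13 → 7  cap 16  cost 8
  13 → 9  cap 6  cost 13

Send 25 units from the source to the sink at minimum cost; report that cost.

Minimum cost for 25 units: 636

shortest-cost path #1: 12→8→3→2 push 3 @ unit cost 17 (adds 51)
shortest-cost path #2: 12→8→2 push 4 @ unit cost 24 (adds 96)
shortest-cost path #3: 12→5→0→13→2 push 7 @ unit cost 26 (adds 182)
shortest-cost path #4: 12→5→9→0→13→2 push 6 @ unit cost 27 (adds 162)
shortest-cost path #5: 12→8→6→3→2 push 5 @ unit cost 29 (adds 145)
total cost = 636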